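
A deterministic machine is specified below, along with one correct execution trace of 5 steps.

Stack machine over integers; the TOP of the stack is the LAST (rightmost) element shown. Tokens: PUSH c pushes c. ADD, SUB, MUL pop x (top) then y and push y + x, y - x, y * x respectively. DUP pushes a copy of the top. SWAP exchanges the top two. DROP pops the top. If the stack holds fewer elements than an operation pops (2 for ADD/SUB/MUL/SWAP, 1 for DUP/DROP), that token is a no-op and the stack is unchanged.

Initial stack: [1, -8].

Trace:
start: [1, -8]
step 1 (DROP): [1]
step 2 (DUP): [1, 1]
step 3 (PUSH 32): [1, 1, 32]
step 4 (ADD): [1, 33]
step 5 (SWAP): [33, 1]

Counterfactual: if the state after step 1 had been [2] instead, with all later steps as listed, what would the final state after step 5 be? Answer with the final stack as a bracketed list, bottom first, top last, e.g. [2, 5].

state after step 1 := [2]
step 2 (DUP): [2, 2]
step 3 (PUSH 32): [2, 2, 32]
step 4 (ADD): [2, 34]
step 5 (SWAP): [34, 2]

[34, 2]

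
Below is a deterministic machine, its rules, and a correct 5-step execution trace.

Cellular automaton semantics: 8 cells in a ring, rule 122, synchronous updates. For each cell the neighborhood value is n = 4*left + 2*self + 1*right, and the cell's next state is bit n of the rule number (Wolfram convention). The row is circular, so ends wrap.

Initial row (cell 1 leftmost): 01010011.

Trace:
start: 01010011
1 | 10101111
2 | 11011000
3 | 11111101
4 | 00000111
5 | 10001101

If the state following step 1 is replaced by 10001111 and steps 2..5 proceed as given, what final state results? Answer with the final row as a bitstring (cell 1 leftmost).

10001101

state after step 1 := 10001111
2 | 11011000
3 | 11111101
4 | 00000111
5 | 10001101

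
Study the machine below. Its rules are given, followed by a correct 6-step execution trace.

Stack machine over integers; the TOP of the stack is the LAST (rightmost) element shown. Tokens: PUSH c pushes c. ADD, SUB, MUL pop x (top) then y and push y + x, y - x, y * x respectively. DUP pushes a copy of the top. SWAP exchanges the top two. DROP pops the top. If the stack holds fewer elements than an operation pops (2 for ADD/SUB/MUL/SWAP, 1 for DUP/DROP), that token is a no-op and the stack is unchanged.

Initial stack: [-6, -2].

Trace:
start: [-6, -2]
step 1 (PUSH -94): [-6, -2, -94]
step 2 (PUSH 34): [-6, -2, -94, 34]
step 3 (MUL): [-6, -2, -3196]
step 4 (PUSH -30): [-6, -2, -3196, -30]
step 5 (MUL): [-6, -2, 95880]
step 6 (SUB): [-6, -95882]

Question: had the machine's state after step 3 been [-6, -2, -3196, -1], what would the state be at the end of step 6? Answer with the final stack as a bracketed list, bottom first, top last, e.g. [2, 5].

[-6, -2, -3226]

state after step 3 := [-6, -2, -3196, -1]
step 4 (PUSH -30): [-6, -2, -3196, -1, -30]
step 5 (MUL): [-6, -2, -3196, 30]
step 6 (SUB): [-6, -2, -3226]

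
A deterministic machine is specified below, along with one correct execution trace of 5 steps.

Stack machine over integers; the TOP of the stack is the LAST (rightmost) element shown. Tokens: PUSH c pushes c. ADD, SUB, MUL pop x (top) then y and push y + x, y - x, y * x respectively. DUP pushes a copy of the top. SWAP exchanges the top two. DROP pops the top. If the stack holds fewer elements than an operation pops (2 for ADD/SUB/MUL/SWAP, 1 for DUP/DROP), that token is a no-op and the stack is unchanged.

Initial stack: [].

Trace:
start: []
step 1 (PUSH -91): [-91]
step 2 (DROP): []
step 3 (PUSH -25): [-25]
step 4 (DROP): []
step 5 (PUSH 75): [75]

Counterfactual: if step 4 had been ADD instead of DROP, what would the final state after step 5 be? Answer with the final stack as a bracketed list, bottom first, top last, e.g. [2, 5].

(re-executing from step 4 with the substitution; state before step 4: [-25])
step 4 (ADD): [-25]
step 5 (PUSH 75): [-25, 75]

[-25, 75]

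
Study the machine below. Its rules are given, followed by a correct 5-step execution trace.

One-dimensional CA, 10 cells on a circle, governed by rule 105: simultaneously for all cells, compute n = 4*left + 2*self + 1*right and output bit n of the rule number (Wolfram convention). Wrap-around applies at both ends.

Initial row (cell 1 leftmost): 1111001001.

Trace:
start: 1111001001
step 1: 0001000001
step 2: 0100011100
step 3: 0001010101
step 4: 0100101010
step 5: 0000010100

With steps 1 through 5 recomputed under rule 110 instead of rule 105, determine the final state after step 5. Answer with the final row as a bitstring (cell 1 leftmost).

0010000110

(re-executing steps 1..5 under rule 110; state before step 1: 1111001001)
step 1: 0001011011
step 2: 0011111111
step 3: 0110000001
step 4: 1110000011
step 5: 0010000110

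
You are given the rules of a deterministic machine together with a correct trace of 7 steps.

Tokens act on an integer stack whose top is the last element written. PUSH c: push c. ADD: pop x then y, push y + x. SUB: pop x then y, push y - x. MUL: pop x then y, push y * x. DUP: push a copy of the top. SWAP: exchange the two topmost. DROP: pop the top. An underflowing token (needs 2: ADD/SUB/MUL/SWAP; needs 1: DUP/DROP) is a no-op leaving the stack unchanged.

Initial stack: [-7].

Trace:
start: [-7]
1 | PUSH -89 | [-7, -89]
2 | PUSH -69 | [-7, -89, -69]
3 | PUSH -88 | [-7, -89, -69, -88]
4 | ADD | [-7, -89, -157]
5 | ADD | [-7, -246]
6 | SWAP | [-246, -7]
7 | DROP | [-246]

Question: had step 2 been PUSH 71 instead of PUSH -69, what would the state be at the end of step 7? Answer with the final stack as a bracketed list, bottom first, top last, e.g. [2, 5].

[-106]

(re-executing from step 2 with the substitution; state before step 2: [-7, -89])
2 | PUSH 71 | [-7, -89, 71]
3 | PUSH -88 | [-7, -89, 71, -88]
4 | ADD | [-7, -89, -17]
5 | ADD | [-7, -106]
6 | SWAP | [-106, -7]
7 | DROP | [-106]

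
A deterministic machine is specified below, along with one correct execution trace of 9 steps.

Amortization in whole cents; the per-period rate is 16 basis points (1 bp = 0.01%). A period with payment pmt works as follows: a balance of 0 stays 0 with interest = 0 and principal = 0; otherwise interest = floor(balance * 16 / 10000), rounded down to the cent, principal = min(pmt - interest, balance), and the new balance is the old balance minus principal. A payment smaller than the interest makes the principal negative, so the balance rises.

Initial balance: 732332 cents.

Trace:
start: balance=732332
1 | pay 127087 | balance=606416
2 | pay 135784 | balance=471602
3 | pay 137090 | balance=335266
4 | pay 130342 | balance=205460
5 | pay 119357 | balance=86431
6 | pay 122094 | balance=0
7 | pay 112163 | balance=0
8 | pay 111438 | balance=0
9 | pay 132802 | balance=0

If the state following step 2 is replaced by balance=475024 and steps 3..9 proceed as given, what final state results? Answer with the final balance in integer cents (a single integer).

0

state after step 2 := balance=475024
3 | pay 137090 | balance=338694
4 | pay 130342 | balance=208893
5 | pay 119357 | balance=89870
6 | pay 122094 | balance=0
7 | pay 112163 | balance=0
8 | pay 111438 | balance=0
9 | pay 132802 | balance=0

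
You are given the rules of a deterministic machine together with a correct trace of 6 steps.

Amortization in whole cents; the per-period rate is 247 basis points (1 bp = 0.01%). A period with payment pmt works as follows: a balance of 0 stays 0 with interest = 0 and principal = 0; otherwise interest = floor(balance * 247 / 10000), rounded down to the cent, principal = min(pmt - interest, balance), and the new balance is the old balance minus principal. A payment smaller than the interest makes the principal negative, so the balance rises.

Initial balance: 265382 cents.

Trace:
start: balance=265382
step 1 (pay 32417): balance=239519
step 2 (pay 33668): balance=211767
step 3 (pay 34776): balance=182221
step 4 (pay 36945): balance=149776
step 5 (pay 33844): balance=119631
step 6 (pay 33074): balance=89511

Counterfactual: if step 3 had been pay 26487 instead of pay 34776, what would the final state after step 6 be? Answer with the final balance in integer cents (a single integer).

98430

(re-executing from step 3 with the substitution; state before step 3: balance=211767)
step 3 (pay 26487): balance=190510
step 4 (pay 36945): balance=158270
step 5 (pay 33844): balance=128335
step 6 (pay 33074): balance=98430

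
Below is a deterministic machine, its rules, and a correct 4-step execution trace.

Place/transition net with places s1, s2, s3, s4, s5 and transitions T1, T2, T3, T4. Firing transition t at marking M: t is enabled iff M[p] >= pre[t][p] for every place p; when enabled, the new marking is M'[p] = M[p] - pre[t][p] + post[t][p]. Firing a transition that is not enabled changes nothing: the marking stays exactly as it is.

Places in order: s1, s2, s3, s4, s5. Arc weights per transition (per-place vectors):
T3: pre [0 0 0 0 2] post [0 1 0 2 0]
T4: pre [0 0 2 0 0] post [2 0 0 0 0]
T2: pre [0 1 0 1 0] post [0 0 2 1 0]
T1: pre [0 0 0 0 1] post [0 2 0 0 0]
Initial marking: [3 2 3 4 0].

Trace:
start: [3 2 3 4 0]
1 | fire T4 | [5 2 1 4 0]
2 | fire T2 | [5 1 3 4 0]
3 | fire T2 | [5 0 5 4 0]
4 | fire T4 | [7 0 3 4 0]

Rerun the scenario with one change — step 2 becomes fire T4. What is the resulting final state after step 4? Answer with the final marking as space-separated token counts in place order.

(re-executing from step 2 with the substitution; state before step 2: [5 2 1 4 0])
2 | fire T4 | [5 2 1 4 0]
3 | fire T2 | [5 1 3 4 0]
4 | fire T4 | [7 1 1 4 0]

7 1 1 4 0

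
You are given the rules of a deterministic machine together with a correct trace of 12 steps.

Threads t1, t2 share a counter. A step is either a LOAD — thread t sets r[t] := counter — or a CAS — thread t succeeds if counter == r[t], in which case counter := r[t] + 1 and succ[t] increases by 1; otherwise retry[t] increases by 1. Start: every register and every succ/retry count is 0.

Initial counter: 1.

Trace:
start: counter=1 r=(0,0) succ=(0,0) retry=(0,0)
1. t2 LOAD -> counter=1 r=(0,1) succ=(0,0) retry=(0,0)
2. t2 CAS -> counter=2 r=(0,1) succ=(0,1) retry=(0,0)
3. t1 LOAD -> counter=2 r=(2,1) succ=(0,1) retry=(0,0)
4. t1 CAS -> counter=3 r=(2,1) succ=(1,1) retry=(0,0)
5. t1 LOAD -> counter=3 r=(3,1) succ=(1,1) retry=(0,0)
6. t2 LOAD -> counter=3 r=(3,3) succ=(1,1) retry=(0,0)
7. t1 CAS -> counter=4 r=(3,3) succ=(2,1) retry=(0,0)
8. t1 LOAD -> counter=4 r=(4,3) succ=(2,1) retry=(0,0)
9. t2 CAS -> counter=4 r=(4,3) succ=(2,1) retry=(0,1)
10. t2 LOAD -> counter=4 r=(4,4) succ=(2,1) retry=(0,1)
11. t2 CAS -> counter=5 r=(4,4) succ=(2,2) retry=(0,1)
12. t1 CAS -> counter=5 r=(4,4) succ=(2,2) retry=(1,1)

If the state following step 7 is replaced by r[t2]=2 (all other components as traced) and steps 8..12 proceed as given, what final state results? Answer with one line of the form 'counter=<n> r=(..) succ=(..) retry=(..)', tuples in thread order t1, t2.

state after step 7 := counter=4 r=(3,2) succ=(2,1) retry=(0,0)
8. t1 LOAD -> counter=4 r=(4,2) succ=(2,1) retry=(0,0)
9. t2 CAS -> counter=4 r=(4,2) succ=(2,1) retry=(0,1)
10. t2 LOAD -> counter=4 r=(4,4) succ=(2,1) retry=(0,1)
11. t2 CAS -> counter=5 r=(4,4) succ=(2,2) retry=(0,1)
12. t1 CAS -> counter=5 r=(4,4) succ=(2,2) retry=(1,1)

counter=5 r=(4,4) succ=(2,2) retry=(1,1)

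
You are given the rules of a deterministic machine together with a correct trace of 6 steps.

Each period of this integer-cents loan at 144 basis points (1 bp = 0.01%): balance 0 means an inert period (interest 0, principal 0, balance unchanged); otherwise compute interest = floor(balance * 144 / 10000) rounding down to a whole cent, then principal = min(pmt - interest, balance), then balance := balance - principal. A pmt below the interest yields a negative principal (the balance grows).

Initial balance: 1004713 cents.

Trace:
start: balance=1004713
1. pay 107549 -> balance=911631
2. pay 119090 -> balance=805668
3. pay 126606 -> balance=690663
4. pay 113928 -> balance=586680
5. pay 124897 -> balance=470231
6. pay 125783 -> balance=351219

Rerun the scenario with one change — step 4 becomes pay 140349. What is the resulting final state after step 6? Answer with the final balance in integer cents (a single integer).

324031

(re-executing from step 4 with the substitution; state before step 4: balance=690663)
4. pay 140349 -> balance=560259
5. pay 124897 -> balance=443429
6. pay 125783 -> balance=324031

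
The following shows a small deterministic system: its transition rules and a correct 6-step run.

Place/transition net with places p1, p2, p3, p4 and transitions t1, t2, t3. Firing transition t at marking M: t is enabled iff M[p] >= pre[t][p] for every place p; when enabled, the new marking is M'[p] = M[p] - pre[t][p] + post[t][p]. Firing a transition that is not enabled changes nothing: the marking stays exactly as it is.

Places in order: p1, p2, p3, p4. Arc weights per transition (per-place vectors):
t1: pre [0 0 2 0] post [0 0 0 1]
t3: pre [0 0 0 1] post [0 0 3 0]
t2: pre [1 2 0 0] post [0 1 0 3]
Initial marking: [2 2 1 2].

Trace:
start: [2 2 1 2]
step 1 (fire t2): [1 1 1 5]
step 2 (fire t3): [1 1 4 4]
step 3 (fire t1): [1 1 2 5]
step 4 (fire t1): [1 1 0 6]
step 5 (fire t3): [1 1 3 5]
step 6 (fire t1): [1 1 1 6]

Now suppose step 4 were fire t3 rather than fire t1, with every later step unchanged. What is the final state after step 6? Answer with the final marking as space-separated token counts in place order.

1 1 6 4

(re-executing from step 4 with the substitution; state before step 4: [1 1 2 5])
step 4 (fire t3): [1 1 5 4]
step 5 (fire t3): [1 1 8 3]
step 6 (fire t1): [1 1 6 4]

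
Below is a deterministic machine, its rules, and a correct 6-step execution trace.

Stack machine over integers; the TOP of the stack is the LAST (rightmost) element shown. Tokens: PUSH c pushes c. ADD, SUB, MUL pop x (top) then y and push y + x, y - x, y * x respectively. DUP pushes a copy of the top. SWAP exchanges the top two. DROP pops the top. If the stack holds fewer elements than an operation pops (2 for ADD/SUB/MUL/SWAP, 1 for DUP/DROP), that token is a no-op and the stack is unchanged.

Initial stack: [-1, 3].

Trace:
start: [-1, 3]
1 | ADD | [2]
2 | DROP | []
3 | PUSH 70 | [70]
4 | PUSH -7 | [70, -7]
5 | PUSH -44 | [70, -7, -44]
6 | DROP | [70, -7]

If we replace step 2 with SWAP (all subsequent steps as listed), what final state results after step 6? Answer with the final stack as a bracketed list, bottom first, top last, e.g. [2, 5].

(re-executing from step 2 with the substitution; state before step 2: [2])
2 | SWAP | [2]
3 | PUSH 70 | [2, 70]
4 | PUSH -7 | [2, 70, -7]
5 | PUSH -44 | [2, 70, -7, -44]
6 | DROP | [2, 70, -7]

[2, 70, -7]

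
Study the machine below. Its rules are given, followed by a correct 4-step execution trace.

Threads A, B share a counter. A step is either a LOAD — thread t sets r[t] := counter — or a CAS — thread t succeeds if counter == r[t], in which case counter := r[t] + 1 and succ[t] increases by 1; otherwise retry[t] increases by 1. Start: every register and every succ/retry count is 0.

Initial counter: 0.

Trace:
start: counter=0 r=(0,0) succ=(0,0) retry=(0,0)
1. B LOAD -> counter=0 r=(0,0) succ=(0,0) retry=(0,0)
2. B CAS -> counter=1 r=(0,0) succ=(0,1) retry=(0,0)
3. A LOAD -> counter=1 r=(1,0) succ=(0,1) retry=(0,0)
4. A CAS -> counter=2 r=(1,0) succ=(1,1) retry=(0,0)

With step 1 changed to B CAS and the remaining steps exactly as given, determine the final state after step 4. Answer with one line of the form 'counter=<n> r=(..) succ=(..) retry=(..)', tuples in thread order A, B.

(re-executing from step 1 with the substitution; state before step 1: counter=0 r=(0,0) succ=(0,0) retry=(0,0))
1. B CAS -> counter=1 r=(0,0) succ=(0,1) retry=(0,0)
2. B CAS -> counter=1 r=(0,0) succ=(0,1) retry=(0,1)
3. A LOAD -> counter=1 r=(1,0) succ=(0,1) retry=(0,1)
4. A CAS -> counter=2 r=(1,0) succ=(1,1) retry=(0,1)

counter=2 r=(1,0) succ=(1,1) retry=(0,1)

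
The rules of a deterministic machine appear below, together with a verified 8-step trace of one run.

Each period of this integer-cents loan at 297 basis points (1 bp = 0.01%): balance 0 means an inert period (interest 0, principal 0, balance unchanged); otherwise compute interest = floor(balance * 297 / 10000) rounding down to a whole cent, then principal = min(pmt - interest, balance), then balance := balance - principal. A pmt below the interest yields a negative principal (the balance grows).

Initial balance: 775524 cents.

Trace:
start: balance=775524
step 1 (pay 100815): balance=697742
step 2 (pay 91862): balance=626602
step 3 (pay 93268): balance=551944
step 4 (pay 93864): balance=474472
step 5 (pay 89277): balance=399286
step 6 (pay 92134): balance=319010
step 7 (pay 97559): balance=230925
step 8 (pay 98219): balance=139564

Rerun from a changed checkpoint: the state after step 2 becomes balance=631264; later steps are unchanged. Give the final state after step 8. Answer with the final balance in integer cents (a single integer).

state after step 2 := balance=631264
step 3 (pay 93268): balance=556744
step 4 (pay 93864): balance=479415
step 5 (pay 89277): balance=404376
step 6 (pay 92134): balance=324251
step 7 (pay 97559): balance=236322
step 8 (pay 98219): balance=145121

145121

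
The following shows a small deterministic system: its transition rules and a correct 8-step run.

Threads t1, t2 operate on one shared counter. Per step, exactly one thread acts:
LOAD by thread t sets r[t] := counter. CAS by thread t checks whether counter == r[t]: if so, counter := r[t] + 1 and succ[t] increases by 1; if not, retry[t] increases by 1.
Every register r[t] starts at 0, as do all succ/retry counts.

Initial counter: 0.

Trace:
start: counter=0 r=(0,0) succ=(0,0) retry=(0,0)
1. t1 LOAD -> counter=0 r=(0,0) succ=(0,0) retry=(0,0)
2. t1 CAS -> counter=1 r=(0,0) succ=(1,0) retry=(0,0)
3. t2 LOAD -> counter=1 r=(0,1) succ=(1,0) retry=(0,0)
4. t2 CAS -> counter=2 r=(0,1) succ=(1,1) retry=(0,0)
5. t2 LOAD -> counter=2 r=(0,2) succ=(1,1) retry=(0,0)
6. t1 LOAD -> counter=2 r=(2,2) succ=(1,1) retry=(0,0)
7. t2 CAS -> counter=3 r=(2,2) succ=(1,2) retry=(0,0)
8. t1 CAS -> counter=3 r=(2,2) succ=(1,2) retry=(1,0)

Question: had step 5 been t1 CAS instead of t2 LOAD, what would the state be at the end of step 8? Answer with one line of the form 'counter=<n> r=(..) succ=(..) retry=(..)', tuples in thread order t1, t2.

counter=3 r=(2,1) succ=(2,1) retry=(1,1)

(re-executing from step 5 with the substitution; state before step 5: counter=2 r=(0,1) succ=(1,1) retry=(0,0))
5. t1 CAS -> counter=2 r=(0,1) succ=(1,1) retry=(1,0)
6. t1 LOAD -> counter=2 r=(2,1) succ=(1,1) retry=(1,0)
7. t2 CAS -> counter=2 r=(2,1) succ=(1,1) retry=(1,1)
8. t1 CAS -> counter=3 r=(2,1) succ=(2,1) retry=(1,1)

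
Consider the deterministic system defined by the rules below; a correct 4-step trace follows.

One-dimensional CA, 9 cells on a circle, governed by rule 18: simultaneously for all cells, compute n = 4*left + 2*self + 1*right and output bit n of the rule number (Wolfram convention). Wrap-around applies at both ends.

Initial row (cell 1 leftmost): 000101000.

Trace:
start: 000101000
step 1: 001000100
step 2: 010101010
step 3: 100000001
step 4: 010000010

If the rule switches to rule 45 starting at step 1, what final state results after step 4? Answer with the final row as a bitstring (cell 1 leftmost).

111010100

(re-executing steps 1..4 under rule 45; state before step 1: 000101000)
step 1: 110111011
step 2: 001100110
step 3: 101000100
step 4: 111010100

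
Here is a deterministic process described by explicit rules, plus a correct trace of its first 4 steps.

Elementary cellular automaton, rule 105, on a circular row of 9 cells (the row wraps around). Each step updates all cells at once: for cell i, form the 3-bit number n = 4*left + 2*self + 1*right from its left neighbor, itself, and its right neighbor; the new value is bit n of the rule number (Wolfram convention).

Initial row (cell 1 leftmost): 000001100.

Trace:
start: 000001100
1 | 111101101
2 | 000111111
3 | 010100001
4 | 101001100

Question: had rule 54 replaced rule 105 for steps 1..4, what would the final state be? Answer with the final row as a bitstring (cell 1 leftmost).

111100001

(re-executing steps 1..4 under rule 54; state before step 1: 000001100)
1 | 000010010
2 | 000111111
3 | 101000000
4 | 111100001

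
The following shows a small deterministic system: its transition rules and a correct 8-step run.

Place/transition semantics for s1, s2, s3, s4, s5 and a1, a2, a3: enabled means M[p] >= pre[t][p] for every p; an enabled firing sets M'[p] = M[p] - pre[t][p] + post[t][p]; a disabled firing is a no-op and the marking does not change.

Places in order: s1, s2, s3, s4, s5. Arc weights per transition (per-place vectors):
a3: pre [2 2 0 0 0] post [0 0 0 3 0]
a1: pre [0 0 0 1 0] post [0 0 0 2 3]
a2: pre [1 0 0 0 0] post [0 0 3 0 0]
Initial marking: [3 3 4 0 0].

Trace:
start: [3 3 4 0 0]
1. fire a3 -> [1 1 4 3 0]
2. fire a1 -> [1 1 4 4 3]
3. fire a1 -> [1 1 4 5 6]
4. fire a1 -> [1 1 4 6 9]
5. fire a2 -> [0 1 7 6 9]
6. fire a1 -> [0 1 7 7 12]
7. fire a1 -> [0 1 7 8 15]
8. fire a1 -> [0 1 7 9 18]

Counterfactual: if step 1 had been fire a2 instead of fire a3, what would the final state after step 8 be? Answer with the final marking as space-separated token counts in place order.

1 3 10 0 0

(re-executing from step 1 with the substitution; state before step 1: [3 3 4 0 0])
1. fire a2 -> [2 3 7 0 0]
2. fire a1 -> [2 3 7 0 0]
3. fire a1 -> [2 3 7 0 0]
4. fire a1 -> [2 3 7 0 0]
5. fire a2 -> [1 3 10 0 0]
6. fire a1 -> [1 3 10 0 0]
7. fire a1 -> [1 3 10 0 0]
8. fire a1 -> [1 3 10 0 0]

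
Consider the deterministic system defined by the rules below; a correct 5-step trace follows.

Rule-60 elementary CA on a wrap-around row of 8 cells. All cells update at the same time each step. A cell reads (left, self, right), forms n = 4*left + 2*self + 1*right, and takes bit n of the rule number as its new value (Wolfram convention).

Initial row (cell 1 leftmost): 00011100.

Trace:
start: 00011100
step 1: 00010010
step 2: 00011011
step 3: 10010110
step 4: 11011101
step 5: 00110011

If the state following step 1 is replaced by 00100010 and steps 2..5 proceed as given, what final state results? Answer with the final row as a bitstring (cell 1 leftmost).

00000000

state after step 1 := 00100010
step 2: 00110011
step 3: 10101010
step 4: 11111111
step 5: 00000000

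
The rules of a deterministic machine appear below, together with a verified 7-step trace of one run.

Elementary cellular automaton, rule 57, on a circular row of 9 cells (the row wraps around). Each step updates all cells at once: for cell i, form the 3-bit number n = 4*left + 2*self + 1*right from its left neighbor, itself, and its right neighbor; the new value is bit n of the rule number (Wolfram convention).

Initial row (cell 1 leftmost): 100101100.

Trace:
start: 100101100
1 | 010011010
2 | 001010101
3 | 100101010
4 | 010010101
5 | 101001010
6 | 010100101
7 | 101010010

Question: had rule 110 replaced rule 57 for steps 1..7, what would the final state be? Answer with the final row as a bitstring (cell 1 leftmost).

100110111

(re-executing steps 1..7 under rule 110; state before step 1: 100101100)
1 | 101111101
2 | 111000111
3 | 001001100
4 | 011011100
5 | 111110100
6 | 100011101
7 | 100110111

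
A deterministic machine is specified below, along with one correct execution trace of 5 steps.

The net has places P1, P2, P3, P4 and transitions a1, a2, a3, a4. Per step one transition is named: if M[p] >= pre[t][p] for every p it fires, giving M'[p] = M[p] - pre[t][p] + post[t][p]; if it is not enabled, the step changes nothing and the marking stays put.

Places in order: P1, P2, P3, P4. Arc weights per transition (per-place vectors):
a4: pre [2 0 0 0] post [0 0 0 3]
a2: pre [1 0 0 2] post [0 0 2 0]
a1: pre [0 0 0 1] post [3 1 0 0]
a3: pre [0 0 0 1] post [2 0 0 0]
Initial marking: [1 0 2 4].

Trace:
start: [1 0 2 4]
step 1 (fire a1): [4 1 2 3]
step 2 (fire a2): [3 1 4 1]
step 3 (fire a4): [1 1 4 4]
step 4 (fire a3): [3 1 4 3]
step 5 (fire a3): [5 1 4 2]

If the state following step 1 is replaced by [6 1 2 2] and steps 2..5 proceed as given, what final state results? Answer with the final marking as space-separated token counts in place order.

state after step 1 := [6 1 2 2]
step 2 (fire a2): [5 1 4 0]
step 3 (fire a4): [3 1 4 3]
step 4 (fire a3): [5 1 4 2]
step 5 (fire a3): [7 1 4 1]

7 1 4 1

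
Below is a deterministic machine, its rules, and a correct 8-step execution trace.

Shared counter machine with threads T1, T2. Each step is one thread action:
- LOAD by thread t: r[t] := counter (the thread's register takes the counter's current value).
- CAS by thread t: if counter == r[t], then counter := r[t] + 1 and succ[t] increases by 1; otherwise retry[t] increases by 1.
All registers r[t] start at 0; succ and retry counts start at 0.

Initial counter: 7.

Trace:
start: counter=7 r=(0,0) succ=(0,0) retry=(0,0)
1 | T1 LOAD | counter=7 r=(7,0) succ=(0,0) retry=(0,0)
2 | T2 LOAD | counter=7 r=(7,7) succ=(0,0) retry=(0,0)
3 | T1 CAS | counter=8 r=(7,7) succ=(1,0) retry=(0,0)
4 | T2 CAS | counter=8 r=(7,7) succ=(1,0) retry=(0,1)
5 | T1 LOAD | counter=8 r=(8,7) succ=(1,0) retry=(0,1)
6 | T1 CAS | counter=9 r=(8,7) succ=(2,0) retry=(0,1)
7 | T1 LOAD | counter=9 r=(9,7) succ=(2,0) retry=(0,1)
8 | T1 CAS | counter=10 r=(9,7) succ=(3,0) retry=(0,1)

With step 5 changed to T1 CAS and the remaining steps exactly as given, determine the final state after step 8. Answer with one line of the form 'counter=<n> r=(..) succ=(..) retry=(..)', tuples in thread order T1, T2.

counter=9 r=(8,7) succ=(2,0) retry=(2,1)

(re-executing from step 5 with the substitution; state before step 5: counter=8 r=(7,7) succ=(1,0) retry=(0,1))
5 | T1 CAS | counter=8 r=(7,7) succ=(1,0) retry=(1,1)
6 | T1 CAS | counter=8 r=(7,7) succ=(1,0) retry=(2,1)
7 | T1 LOAD | counter=8 r=(8,7) succ=(1,0) retry=(2,1)
8 | T1 CAS | counter=9 r=(8,7) succ=(2,0) retry=(2,1)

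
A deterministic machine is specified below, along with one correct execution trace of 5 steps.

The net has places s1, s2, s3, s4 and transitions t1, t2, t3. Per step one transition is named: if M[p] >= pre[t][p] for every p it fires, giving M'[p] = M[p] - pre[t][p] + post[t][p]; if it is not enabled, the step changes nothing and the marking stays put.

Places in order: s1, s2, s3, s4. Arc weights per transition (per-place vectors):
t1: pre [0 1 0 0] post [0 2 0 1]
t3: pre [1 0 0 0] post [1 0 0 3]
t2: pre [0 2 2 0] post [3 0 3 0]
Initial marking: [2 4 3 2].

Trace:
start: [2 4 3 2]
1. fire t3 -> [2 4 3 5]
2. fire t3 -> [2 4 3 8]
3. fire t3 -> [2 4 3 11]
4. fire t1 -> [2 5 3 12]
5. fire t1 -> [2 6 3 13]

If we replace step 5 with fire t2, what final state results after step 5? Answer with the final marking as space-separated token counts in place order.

(re-executing from step 5 with the substitution; state before step 5: [2 5 3 12])
5. fire t2 -> [5 3 4 12]

5 3 4 12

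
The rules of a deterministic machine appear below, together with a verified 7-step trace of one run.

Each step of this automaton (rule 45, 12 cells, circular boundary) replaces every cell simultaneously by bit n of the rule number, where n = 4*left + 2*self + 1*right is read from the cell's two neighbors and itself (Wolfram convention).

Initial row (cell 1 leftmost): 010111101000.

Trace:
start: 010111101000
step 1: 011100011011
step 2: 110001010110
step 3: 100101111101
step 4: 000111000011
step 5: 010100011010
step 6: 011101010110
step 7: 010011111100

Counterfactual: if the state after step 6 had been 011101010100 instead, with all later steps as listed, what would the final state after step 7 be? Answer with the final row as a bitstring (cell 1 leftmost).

010011111101

state after step 6 := 011101010100
step 7: 010011111101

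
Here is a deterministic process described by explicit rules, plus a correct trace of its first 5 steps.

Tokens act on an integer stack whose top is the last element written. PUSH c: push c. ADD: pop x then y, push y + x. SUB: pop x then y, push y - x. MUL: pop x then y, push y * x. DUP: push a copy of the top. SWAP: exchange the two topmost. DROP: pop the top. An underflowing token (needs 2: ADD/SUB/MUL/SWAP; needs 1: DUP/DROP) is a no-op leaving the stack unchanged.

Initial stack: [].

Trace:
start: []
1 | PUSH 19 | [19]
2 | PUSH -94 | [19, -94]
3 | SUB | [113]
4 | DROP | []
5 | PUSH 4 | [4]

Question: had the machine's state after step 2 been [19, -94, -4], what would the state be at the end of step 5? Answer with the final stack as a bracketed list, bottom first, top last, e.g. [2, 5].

[19, 4]

state after step 2 := [19, -94, -4]
3 | SUB | [19, -90]
4 | DROP | [19]
5 | PUSH 4 | [19, 4]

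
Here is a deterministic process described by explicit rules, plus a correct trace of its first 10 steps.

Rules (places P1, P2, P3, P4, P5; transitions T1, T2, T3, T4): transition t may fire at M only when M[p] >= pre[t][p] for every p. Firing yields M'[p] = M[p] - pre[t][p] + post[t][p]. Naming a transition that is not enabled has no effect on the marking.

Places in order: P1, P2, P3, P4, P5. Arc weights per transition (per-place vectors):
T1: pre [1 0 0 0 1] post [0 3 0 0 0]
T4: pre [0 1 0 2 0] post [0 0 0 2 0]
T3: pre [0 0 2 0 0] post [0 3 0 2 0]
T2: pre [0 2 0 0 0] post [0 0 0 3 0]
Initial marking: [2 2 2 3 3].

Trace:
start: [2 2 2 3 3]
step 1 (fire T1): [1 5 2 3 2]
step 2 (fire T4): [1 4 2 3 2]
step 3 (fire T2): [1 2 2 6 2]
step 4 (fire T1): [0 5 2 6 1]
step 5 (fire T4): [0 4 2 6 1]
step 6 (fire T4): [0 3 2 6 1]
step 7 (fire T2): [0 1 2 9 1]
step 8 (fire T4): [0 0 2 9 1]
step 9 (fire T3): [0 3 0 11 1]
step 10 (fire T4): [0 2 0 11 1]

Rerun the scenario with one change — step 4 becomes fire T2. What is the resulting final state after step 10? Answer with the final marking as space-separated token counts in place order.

(re-executing from step 4 with the substitution; state before step 4: [1 2 2 6 2])
step 4 (fire T2): [1 0 2 9 2]
step 5 (fire T4): [1 0 2 9 2]
step 6 (fire T4): [1 0 2 9 2]
step 7 (fire T2): [1 0 2 9 2]
step 8 (fire T4): [1 0 2 9 2]
step 9 (fire T3): [1 3 0 11 2]
step 10 (fire T4): [1 2 0 11 2]

1 2 0 11 2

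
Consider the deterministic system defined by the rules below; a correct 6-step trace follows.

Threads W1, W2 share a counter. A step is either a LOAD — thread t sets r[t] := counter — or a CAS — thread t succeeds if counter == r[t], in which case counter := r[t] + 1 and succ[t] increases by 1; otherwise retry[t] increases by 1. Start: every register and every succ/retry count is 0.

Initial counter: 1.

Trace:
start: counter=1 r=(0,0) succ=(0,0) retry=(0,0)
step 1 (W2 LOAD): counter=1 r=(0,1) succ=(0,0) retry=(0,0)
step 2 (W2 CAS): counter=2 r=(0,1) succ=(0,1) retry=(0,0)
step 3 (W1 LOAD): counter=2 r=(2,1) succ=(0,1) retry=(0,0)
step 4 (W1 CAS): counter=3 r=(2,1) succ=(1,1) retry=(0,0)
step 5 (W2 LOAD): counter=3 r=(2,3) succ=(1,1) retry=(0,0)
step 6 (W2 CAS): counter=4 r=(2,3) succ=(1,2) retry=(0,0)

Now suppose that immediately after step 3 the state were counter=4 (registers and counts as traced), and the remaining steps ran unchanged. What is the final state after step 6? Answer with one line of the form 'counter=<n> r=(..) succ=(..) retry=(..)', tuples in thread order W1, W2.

state after step 3 := counter=4 r=(2,1) succ=(0,1) retry=(0,0)
step 4 (W1 CAS): counter=4 r=(2,1) succ=(0,1) retry=(1,0)
step 5 (W2 LOAD): counter=4 r=(2,4) succ=(0,1) retry=(1,0)
step 6 (W2 CAS): counter=5 r=(2,4) succ=(0,2) retry=(1,0)

counter=5 r=(2,4) succ=(0,2) retry=(1,0)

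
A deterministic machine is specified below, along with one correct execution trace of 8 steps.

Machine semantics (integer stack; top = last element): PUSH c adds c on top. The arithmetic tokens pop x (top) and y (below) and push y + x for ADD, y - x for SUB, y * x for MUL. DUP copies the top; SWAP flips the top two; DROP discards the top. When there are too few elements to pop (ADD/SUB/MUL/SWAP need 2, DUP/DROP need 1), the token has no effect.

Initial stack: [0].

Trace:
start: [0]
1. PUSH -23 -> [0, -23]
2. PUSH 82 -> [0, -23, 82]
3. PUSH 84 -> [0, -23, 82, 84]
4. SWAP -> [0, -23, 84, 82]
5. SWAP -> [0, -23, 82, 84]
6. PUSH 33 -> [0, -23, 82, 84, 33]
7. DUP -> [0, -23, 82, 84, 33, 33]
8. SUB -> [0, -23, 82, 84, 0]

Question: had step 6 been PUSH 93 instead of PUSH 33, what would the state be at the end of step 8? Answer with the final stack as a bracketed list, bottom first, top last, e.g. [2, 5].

[0, -23, 82, 84, 0]

(re-executing from step 6 with the substitution; state before step 6: [0, -23, 82, 84])
6. PUSH 93 -> [0, -23, 82, 84, 93]
7. DUP -> [0, -23, 82, 84, 93, 93]
8. SUB -> [0, -23, 82, 84, 0]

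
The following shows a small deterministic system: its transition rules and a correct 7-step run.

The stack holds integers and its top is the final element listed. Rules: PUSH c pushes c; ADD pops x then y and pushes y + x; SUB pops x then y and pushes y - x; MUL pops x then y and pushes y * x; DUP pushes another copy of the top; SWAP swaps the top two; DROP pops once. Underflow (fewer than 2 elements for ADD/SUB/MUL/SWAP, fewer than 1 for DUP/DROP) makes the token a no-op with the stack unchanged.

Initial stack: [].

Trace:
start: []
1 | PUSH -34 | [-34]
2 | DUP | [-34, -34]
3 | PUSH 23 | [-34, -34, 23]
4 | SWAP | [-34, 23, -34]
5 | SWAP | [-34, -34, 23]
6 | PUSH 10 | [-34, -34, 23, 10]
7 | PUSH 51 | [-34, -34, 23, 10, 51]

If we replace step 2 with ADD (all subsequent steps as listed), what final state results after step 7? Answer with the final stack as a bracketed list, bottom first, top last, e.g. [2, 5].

(re-executing from step 2 with the substitution; state before step 2: [-34])
2 | ADD | [-34]
3 | PUSH 23 | [-34, 23]
4 | SWAP | [23, -34]
5 | SWAP | [-34, 23]
6 | PUSH 10 | [-34, 23, 10]
7 | PUSH 51 | [-34, 23, 10, 51]

[-34, 23, 10, 51]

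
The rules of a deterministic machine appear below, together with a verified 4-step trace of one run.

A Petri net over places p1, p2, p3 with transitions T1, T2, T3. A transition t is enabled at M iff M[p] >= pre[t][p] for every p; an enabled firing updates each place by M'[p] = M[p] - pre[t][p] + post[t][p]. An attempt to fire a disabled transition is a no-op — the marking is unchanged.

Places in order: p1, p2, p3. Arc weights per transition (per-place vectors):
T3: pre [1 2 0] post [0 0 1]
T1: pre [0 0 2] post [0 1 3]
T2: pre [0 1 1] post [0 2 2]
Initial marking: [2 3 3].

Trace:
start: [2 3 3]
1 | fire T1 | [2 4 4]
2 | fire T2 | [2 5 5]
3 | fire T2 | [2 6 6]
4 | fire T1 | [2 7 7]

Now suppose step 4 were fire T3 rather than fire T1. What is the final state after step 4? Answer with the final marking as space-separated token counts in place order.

1 4 7

(re-executing from step 4 with the substitution; state before step 4: [2 6 6])
4 | fire T3 | [1 4 7]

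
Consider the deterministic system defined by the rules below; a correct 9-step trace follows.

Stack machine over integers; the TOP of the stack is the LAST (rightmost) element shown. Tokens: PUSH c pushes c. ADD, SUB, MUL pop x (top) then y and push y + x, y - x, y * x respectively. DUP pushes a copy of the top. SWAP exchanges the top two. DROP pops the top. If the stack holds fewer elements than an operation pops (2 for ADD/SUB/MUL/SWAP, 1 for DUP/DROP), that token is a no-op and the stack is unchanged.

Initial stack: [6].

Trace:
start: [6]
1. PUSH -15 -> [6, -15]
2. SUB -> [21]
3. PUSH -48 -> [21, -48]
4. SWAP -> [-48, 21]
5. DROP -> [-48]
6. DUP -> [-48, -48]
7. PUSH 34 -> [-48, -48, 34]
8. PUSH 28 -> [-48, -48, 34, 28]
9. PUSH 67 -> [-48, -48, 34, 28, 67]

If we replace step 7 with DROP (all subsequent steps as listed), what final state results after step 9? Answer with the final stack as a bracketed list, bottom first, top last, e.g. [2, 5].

[-48, 28, 67]

(re-executing from step 7 with the substitution; state before step 7: [-48, -48])
7. DROP -> [-48]
8. PUSH 28 -> [-48, 28]
9. PUSH 67 -> [-48, 28, 67]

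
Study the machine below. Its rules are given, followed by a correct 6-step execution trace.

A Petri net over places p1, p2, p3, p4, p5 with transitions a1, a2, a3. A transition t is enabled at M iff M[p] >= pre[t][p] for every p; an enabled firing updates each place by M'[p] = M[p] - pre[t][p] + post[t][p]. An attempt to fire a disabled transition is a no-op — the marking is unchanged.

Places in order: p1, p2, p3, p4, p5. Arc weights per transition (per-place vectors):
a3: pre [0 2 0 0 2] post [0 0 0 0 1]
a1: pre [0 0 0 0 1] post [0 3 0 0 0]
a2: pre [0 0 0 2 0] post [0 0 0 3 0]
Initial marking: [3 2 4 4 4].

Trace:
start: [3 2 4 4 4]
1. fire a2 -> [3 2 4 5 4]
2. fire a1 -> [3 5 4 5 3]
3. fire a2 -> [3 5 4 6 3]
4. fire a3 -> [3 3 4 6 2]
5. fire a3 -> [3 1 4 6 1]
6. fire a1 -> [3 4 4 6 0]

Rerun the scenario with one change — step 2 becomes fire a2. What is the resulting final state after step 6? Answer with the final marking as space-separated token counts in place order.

(re-executing from step 2 with the substitution; state before step 2: [3 2 4 5 4])
2. fire a2 -> [3 2 4 6 4]
3. fire a2 -> [3 2 4 7 4]
4. fire a3 -> [3 0 4 7 3]
5. fire a3 -> [3 0 4 7 3]
6. fire a1 -> [3 3 4 7 2]

3 3 4 7 2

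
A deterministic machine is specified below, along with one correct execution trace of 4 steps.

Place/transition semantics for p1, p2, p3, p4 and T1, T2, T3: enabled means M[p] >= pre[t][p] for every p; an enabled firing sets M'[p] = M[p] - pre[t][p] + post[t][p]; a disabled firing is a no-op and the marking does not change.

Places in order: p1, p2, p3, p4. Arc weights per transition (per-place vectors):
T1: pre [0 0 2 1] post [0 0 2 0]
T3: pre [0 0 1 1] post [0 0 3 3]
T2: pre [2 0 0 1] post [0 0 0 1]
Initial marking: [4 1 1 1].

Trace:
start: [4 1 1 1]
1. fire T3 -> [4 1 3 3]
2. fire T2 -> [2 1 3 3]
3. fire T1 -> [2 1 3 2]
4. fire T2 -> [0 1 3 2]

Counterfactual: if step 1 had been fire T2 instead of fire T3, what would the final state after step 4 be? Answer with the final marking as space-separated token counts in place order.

(re-executing from step 1 with the substitution; state before step 1: [4 1 1 1])
1. fire T2 -> [2 1 1 1]
2. fire T2 -> [0 1 1 1]
3. fire T1 -> [0 1 1 1]
4. fire T2 -> [0 1 1 1]

0 1 1 1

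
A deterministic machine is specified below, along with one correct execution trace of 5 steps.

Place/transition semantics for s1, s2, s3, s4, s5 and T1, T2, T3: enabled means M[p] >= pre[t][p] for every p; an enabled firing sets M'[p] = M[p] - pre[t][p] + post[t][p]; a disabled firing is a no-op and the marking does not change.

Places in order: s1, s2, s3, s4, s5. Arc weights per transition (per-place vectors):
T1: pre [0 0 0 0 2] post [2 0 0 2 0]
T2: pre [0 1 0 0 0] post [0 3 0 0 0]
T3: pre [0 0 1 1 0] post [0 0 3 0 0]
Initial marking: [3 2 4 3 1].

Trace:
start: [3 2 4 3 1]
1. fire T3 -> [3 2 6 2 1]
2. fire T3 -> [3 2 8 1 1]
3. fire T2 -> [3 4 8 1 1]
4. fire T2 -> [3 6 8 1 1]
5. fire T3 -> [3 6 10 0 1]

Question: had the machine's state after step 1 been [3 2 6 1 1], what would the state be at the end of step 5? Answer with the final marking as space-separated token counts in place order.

3 6 8 0 1

state after step 1 := [3 2 6 1 1]
2. fire T3 -> [3 2 8 0 1]
3. fire T2 -> [3 4 8 0 1]
4. fire T2 -> [3 6 8 0 1]
5. fire T3 -> [3 6 8 0 1]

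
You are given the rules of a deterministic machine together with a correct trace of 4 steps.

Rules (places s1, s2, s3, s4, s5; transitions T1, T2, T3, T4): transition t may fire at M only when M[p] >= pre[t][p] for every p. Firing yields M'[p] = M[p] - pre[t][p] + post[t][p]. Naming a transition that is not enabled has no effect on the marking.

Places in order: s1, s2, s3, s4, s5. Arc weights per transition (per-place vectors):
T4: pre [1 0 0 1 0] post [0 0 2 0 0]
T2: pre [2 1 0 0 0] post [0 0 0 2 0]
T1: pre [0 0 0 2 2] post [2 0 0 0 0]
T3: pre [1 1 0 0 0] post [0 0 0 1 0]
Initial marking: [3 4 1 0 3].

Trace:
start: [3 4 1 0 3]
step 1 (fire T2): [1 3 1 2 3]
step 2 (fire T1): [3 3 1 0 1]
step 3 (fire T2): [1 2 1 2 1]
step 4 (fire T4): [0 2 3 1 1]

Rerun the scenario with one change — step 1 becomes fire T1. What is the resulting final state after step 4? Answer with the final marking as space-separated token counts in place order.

0 3 3 1 3

(re-executing from step 1 with the substitution; state before step 1: [3 4 1 0 3])
step 1 (fire T1): [3 4 1 0 3]
step 2 (fire T1): [3 4 1 0 3]
step 3 (fire T2): [1 3 1 2 3]
step 4 (fire T4): [0 3 3 1 3]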